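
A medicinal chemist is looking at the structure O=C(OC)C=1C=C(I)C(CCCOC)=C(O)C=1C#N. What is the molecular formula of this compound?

C13H14INO4

Walk through each heavy atom and fill implicit hydrogens from standard valence (C 4, N 3, O 2, S 2, halogen 1):
  atom 1: O, bond orders sum to 2 (valence 2) → 0 H
  atom 2: C, bond orders sum to 4 (valence 4) → 0 H
  atom 3: O, bond orders sum to 2 (valence 2) → 0 H
  atom 4: C, bond orders sum to 1 (valence 4) → 3 H
  atom 5: C, bond orders sum to 4 (valence 4) → 0 H
  atom 6: C, bond orders sum to 3 (valence 4) → 1 H
  atom 7: C, bond orders sum to 4 (valence 4) → 0 H
  atom 8: I (halogen, monovalent) → 0 H
  atom 9: C, bond orders sum to 4 (valence 4) → 0 H
  atom 10: C, bond orders sum to 2 (valence 4) → 2 H
  atom 11: C, bond orders sum to 2 (valence 4) → 2 H
  atom 12: C, bond orders sum to 2 (valence 4) → 2 H
  atom 13: O, bond orders sum to 2 (valence 2) → 0 H
  atom 14: C, bond orders sum to 1 (valence 4) → 3 H
  atom 15: C, bond orders sum to 4 (valence 4) → 0 H
  atom 16: O, bond orders sum to 1 (valence 2) → 1 H
  atom 17: C, bond orders sum to 4 (valence 4) → 0 H
  atom 18: C, bond orders sum to 4 (valence 4) → 0 H
  atom 19: N, bond orders sum to 3 (valence 3) → 0 H
Totals → C:13, H:14, I:1, N:1, O:4.
In Hill order: C13H14INO4.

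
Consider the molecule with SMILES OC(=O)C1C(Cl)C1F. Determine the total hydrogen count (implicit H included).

Walk through each heavy atom and fill implicit hydrogens from standard valence (C 4, N 3, O 2, S 2, halogen 1):
  atom 1: O, bond orders sum to 1 (valence 2) → 1 H
  atom 2: C, bond orders sum to 4 (valence 4) → 0 H
  atom 3: O, bond orders sum to 2 (valence 2) → 0 H
  atom 4: C, bond orders sum to 3 (valence 4) → 1 H
  atom 5: C, bond orders sum to 3 (valence 4) → 1 H
  atom 6: Cl (halogen, monovalent) → 0 H
  atom 7: C, bond orders sum to 3 (valence 4) → 1 H
  atom 8: F (halogen, monovalent) → 0 H
Total hydrogens: 4.

4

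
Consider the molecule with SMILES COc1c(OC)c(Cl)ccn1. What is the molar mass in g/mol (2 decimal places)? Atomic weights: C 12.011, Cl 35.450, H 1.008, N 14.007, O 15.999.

173.60 g/mol

First, the molecular formula is C7H8ClNO2 (counting implicit H from valence).
  C: 7 × 12.011 = 84.077
  Cl: 1 × 35.450 = 35.450
  H: 8 × 1.008 = 8.064
  N: 1 × 14.007 = 14.007
  O: 2 × 15.999 = 31.998
Sum: 7×12.011 + 1×35.450 + 8×1.008 + 1×14.007 + 2×15.999 = 173.596 → 173.60 g/mol.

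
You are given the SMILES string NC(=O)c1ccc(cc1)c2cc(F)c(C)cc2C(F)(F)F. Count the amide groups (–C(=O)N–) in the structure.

1

The amide motif appears at heavy-atom position 2 in the SMILES.
Amide count: 1.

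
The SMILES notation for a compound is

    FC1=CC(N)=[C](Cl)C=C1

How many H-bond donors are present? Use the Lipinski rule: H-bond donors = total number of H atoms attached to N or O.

Donors: find every N or O and count the H atoms it carries.
  atom 5 (N): bond orders sum to 1 → 2 H
Lipinski HBD = 2.

2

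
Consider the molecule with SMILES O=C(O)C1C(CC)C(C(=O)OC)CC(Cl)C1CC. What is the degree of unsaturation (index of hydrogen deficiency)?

Molecular formula: C13H21ClO4.
DoU = (2C + 2 + N − H − X) / 2, where X is the halogen count and O/S are ignored.
    = (2·13 + 2 + 0 − 21 − 1) / 2 = 6 / 2 = 3.

3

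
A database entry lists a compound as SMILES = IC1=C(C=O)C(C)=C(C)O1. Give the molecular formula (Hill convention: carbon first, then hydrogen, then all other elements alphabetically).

C7H7IO2

Walk through each heavy atom and fill implicit hydrogens from standard valence (C 4, N 3, O 2, S 2, halogen 1):
  atom 1: I (halogen, monovalent) → 0 H
  atom 2: C, bond orders sum to 4 (valence 4) → 0 H
  atom 3: C, bond orders sum to 4 (valence 4) → 0 H
  atom 4: C, bond orders sum to 3 (valence 4) → 1 H
  atom 5: O, bond orders sum to 2 (valence 2) → 0 H
  atom 6: C, bond orders sum to 4 (valence 4) → 0 H
  atom 7: C, bond orders sum to 1 (valence 4) → 3 H
  atom 8: C, bond orders sum to 4 (valence 4) → 0 H
  atom 9: C, bond orders sum to 1 (valence 4) → 3 H
  atom 10: O, bond orders sum to 2 (valence 2) → 0 H
Totals → C:7, H:7, I:1, O:2.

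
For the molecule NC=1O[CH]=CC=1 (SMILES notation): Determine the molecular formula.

Walk through each heavy atom and fill implicit hydrogens from standard valence (C 4, N 3, O 2, S 2, halogen 1):
  atom 1: N, bond orders sum to 1 (valence 3) → 2 H
  atom 2: C, bond orders sum to 4 (valence 4) → 0 H
  atom 3: O, bond orders sum to 2 (valence 2) → 0 H
  atom 4: C with explicit H count 1
  atom 5: C, bond orders sum to 3 (valence 4) → 1 H
  atom 6: C, bond orders sum to 3 (valence 4) → 1 H
Totals → C:4, H:5, N:1, O:1.
In Hill order: C4H5NO.

C4H5NO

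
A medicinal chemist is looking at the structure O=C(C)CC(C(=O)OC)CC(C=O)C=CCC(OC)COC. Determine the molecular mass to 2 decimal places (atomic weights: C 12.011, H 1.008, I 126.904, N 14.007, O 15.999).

314.38 g/mol

First, the molecular formula is C16H26O6 (counting implicit H from valence).
  C: 16 × 12.011 = 192.176
  H: 26 × 1.008 = 26.208
  O: 6 × 15.999 = 95.994
Sum: 16×12.011 + 26×1.008 + 6×15.999 = 314.378 → 314.38 g/mol.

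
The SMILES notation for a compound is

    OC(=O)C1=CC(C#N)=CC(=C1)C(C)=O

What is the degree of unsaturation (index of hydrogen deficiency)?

8

Molecular formula: C10H7NO3.
DoU = (2C + 2 + N − H − X) / 2, where X is the halogen count and O/S are ignored.
    = (2·10 + 2 + 1 − 7 − 0) / 2 = 16 / 2 = 8.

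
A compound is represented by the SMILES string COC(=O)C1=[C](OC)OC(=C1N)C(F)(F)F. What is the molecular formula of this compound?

Walk through each heavy atom and fill implicit hydrogens from standard valence (C 4, N 3, O 2, S 2, halogen 1):
  atom 1: C, bond orders sum to 1 (valence 4) → 3 H
  atom 2: O, bond orders sum to 2 (valence 2) → 0 H
  atom 3: C, bond orders sum to 4 (valence 4) → 0 H
  atom 4: O, bond orders sum to 2 (valence 2) → 0 H
  atom 5: C, bond orders sum to 4 (valence 4) → 0 H
  atom 6: C with explicit H count 0
  atom 7: O, bond orders sum to 2 (valence 2) → 0 H
  atom 8: C, bond orders sum to 1 (valence 4) → 3 H
  atom 9: O, bond orders sum to 2 (valence 2) → 0 H
  atom 10: C, bond orders sum to 4 (valence 4) → 0 H
  atom 11: C, bond orders sum to 4 (valence 4) → 0 H
  atom 12: N, bond orders sum to 1 (valence 3) → 2 H
  atom 13: C, bond orders sum to 4 (valence 4) → 0 H
  atom 14: F (halogen, monovalent) → 0 H
  atom 15: F (halogen, monovalent) → 0 H
  atom 16: F (halogen, monovalent) → 0 H
Totals → C:8, H:8, F:3, N:1, O:4.
In Hill order: C8H8F3NO4.

C8H8F3NO4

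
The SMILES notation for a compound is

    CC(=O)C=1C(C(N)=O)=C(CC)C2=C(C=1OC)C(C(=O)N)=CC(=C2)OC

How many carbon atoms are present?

Count every carbon token in the SMILES (each C, including those in ring-closure positions and inside branches).
Carbon count: 18.

18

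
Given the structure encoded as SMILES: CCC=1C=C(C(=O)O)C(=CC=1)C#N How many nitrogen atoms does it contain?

Scan the SMILES for N atoms (remember two-letter symbols like Cl and Br are single atoms).
Nitrogen count: 1.

1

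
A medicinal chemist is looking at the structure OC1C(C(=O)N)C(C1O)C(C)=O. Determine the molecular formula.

C7H11NO4

Walk through each heavy atom and fill implicit hydrogens from standard valence (C 4, N 3, O 2, S 2, halogen 1):
  atom 1: O, bond orders sum to 1 (valence 2) → 1 H
  atom 2: C, bond orders sum to 3 (valence 4) → 1 H
  atom 3: C, bond orders sum to 3 (valence 4) → 1 H
  atom 4: C, bond orders sum to 4 (valence 4) → 0 H
  atom 5: O, bond orders sum to 2 (valence 2) → 0 H
  atom 6: N, bond orders sum to 1 (valence 3) → 2 H
  atom 7: C, bond orders sum to 3 (valence 4) → 1 H
  atom 8: C, bond orders sum to 3 (valence 4) → 1 H
  atom 9: O, bond orders sum to 1 (valence 2) → 1 H
  atom 10: C, bond orders sum to 4 (valence 4) → 0 H
  atom 11: C, bond orders sum to 1 (valence 4) → 3 H
  atom 12: O, bond orders sum to 2 (valence 2) → 0 H
Totals → C:7, H:11, N:1, O:4.
In Hill order: C7H11NO4.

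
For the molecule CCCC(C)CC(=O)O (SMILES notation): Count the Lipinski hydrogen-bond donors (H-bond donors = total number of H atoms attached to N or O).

1

Donors: find every N or O and count the H atoms it carries.
  atom 8 (O): bond orders sum to 2 → 0 H
  atom 9 (O): bond orders sum to 1 → 1 H
Lipinski HBD = 1.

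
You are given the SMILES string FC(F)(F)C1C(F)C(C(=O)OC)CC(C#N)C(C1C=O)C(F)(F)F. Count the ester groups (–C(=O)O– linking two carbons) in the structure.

The ester motif appears at heavy-atom position 9 in the SMILES.
Other groups present: 1 aldehyde, 1 nitrile.
Ester count: 1.

1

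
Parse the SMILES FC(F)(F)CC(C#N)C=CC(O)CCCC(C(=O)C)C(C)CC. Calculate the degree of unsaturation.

4

Degree of unsaturation = (number of rings) + (number of π bonds).
Ring closures in the SMILES: 0.
π bonds: 2 double bonds (each 1 DoU), 1 triple bond (each 2 DoU) → 4 DoU from unsaturation.
Total DoU = 0 + 4 = 4.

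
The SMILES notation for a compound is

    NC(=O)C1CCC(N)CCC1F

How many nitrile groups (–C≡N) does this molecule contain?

0

Scan the SMILES for the nitrile motif — none present.
Groups that are present: 1 amide, 1 primary amine.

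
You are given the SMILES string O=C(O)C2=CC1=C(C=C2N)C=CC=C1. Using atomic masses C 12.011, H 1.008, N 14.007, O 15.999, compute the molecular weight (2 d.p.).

187.20 g/mol

First, the molecular formula is C11H9NO2 (counting implicit H from valence).
  C: 11 × 12.011 = 132.121
  H: 9 × 1.008 = 9.072
  N: 1 × 14.007 = 14.007
  O: 2 × 15.999 = 31.998
Sum: 11×12.011 + 9×1.008 + 1×14.007 + 2×15.999 = 187.198 → 187.20 g/mol.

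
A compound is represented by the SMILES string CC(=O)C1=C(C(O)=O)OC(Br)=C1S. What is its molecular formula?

Walk through each heavy atom and fill implicit hydrogens from standard valence (C 4, N 3, O 2, S 2, halogen 1):
  atom 1: C, bond orders sum to 1 (valence 4) → 3 H
  atom 2: C, bond orders sum to 4 (valence 4) → 0 H
  atom 3: O, bond orders sum to 2 (valence 2) → 0 H
  atom 4: C, bond orders sum to 4 (valence 4) → 0 H
  atom 5: C, bond orders sum to 4 (valence 4) → 0 H
  atom 6: C, bond orders sum to 4 (valence 4) → 0 H
  atom 7: O, bond orders sum to 1 (valence 2) → 1 H
  atom 8: O, bond orders sum to 2 (valence 2) → 0 H
  atom 9: O, bond orders sum to 2 (valence 2) → 0 H
  atom 10: C, bond orders sum to 4 (valence 4) → 0 H
  atom 11: Br (halogen, monovalent) → 0 H
  atom 12: C, bond orders sum to 4 (valence 4) → 0 H
  atom 13: S, bond orders sum to 1 (valence 2) → 1 H
Totals → C:7, H:5, Br:1, O:4, S:1.

C7H5BrO4S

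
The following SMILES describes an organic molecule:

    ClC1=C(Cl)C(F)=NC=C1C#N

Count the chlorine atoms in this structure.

2

Scan the SMILES for Cl atoms (remember two-letter symbols like Cl and Br are single atoms).
Chlorine count: 2.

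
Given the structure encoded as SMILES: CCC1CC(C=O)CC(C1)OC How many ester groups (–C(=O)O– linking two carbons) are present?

0

Scan the SMILES for the ester motif — none present.
Groups that are present: 1 aldehyde, 1 ether.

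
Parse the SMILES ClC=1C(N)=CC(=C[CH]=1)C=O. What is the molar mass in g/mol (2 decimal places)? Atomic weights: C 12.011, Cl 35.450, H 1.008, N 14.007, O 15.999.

155.58 g/mol

First, the molecular formula is C7H6ClNO (counting implicit H from valence).
  C: 7 × 12.011 = 84.077
  Cl: 1 × 35.450 = 35.450
  H: 6 × 1.008 = 6.048
  N: 1 × 14.007 = 14.007
  O: 1 × 15.999 = 15.999
Sum: 7×12.011 + 1×35.450 + 6×1.008 + 1×14.007 + 1×15.999 = 155.581 → 155.58 g/mol.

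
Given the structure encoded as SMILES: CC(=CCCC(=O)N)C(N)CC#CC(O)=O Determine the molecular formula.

Walk through each heavy atom and fill implicit hydrogens from standard valence (C 4, N 3, O 2, S 2, halogen 1):
  atom 1: C, bond orders sum to 1 (valence 4) → 3 H
  atom 2: C, bond orders sum to 4 (valence 4) → 0 H
  atom 3: C, bond orders sum to 3 (valence 4) → 1 H
  atom 4: C, bond orders sum to 2 (valence 4) → 2 H
  atom 5: C, bond orders sum to 2 (valence 4) → 2 H
  atom 6: C, bond orders sum to 4 (valence 4) → 0 H
  atom 7: O, bond orders sum to 2 (valence 2) → 0 H
  atom 8: N, bond orders sum to 1 (valence 3) → 2 H
  atom 9: C, bond orders sum to 3 (valence 4) → 1 H
  atom 10: N, bond orders sum to 1 (valence 3) → 2 H
  atom 11: C, bond orders sum to 2 (valence 4) → 2 H
  atom 12: C, bond orders sum to 4 (valence 4) → 0 H
  atom 13: C, bond orders sum to 4 (valence 4) → 0 H
  atom 14: C, bond orders sum to 4 (valence 4) → 0 H
  atom 15: O, bond orders sum to 1 (valence 2) → 1 H
  atom 16: O, bond orders sum to 2 (valence 2) → 0 H
Totals → C:11, H:16, N:2, O:3.
In Hill order: C11H16N2O3.

C11H16N2O3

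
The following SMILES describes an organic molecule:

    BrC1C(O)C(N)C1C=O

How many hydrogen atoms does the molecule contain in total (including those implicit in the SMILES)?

8

Walk through each heavy atom and fill implicit hydrogens from standard valence (C 4, N 3, O 2, S 2, halogen 1):
  atom 1: Br (halogen, monovalent) → 0 H
  atom 2: C, bond orders sum to 3 (valence 4) → 1 H
  atom 3: C, bond orders sum to 3 (valence 4) → 1 H
  atom 4: O, bond orders sum to 1 (valence 2) → 1 H
  atom 5: C, bond orders sum to 3 (valence 4) → 1 H
  atom 6: N, bond orders sum to 1 (valence 3) → 2 H
  atom 7: C, bond orders sum to 3 (valence 4) → 1 H
  atom 8: C, bond orders sum to 3 (valence 4) → 1 H
  atom 9: O, bond orders sum to 2 (valence 2) → 0 H
Total hydrogens: 8.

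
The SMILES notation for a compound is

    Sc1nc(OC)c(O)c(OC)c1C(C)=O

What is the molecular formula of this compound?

C9H11NO4S

Walk through each heavy atom and fill implicit hydrogens from standard valence (C 4, N 3, O 2, S 2, halogen 1); for lowercase aromatic atoms, an aromatic c carries 1 H when it has two neighbours and 0 H with three, and aromatic n carries 0 H:
  atom 1: S, bond orders sum to 1 (valence 2) → 1 H
  atom 2: aromatic c, 3 neighbours → 0 H
  atom 3: aromatic n, 2 neighbours → 0 H
  atom 4: aromatic c, 3 neighbours → 0 H
  atom 5: O, bond orders sum to 2 (valence 2) → 0 H
  atom 6: C, bond orders sum to 1 (valence 4) → 3 H
  atom 7: aromatic c, 3 neighbours → 0 H
  atom 8: O, bond orders sum to 1 (valence 2) → 1 H
  atom 9: aromatic c, 3 neighbours → 0 H
  atom 10: O, bond orders sum to 2 (valence 2) → 0 H
  atom 11: C, bond orders sum to 1 (valence 4) → 3 H
  atom 12: aromatic c, 3 neighbours → 0 H
  atom 13: C, bond orders sum to 4 (valence 4) → 0 H
  atom 14: C, bond orders sum to 1 (valence 4) → 3 H
  atom 15: O, bond orders sum to 2 (valence 2) → 0 H
Totals → C:9, H:11, N:1, O:4, S:1.
In Hill order: C9H11NO4S.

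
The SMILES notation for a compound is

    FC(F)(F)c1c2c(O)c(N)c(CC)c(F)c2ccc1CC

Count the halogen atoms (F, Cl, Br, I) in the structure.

Halogen atoms appear at heavy-atom positions 1, 3, 4, 15 (4×F).
Other groups present: 1 hydroxyl, 1 primary amine.
Halogen count: 4.

4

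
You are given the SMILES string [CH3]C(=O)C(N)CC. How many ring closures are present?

In SMILES, each pair of matching ring-closure digits denotes one ring-closing bond; the number of such bonds equals the number of independent rings.
Ring-closure bonds here: 0.

0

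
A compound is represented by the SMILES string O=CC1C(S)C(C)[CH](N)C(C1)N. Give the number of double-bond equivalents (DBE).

Degree of unsaturation = (number of rings) + (number of π bonds).
Ring closures in the SMILES: 1.
π bonds: 1 double bond (each 1 DoU) → 1 DoU from unsaturation.
Total DoU = 1 + 1 = 2.

2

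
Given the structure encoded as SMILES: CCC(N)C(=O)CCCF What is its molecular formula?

Walk through each heavy atom and fill implicit hydrogens from standard valence (C 4, N 3, O 2, S 2, halogen 1):
  atom 1: C, bond orders sum to 1 (valence 4) → 3 H
  atom 2: C, bond orders sum to 2 (valence 4) → 2 H
  atom 3: C, bond orders sum to 3 (valence 4) → 1 H
  atom 4: N, bond orders sum to 1 (valence 3) → 2 H
  atom 5: C, bond orders sum to 4 (valence 4) → 0 H
  atom 6: O, bond orders sum to 2 (valence 2) → 0 H
  atom 7: C, bond orders sum to 2 (valence 4) → 2 H
  atom 8: C, bond orders sum to 2 (valence 4) → 2 H
  atom 9: C, bond orders sum to 2 (valence 4) → 2 H
  atom 10: F (halogen, monovalent) → 0 H
Totals → C:7, H:14, F:1, N:1, O:1.

C7H14FNO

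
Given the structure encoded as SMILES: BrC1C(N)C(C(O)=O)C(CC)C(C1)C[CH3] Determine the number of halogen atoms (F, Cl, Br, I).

1

Halogen atoms appear at heavy-atom position 1 (1×Br).
Other groups present: 1 carboxylic acid, 1 primary amine.
Halogen count: 1.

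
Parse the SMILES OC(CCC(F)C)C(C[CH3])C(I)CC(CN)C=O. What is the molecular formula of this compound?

C13H25FINO2

Walk through each heavy atom and fill implicit hydrogens from standard valence (C 4, N 3, O 2, S 2, halogen 1):
  atom 1: O, bond orders sum to 1 (valence 2) → 1 H
  atom 2: C, bond orders sum to 3 (valence 4) → 1 H
  atom 3: C, bond orders sum to 2 (valence 4) → 2 H
  atom 4: C, bond orders sum to 2 (valence 4) → 2 H
  atom 5: C, bond orders sum to 3 (valence 4) → 1 H
  atom 6: F (halogen, monovalent) → 0 H
  atom 7: C, bond orders sum to 1 (valence 4) → 3 H
  atom 8: C, bond orders sum to 3 (valence 4) → 1 H
  atom 9: C, bond orders sum to 2 (valence 4) → 2 H
  atom 10: C with explicit H count 3
  atom 11: C, bond orders sum to 3 (valence 4) → 1 H
  atom 12: I (halogen, monovalent) → 0 H
  atom 13: C, bond orders sum to 2 (valence 4) → 2 H
  atom 14: C, bond orders sum to 3 (valence 4) → 1 H
  atom 15: C, bond orders sum to 2 (valence 4) → 2 H
  atom 16: N, bond orders sum to 1 (valence 3) → 2 H
  atom 17: C, bond orders sum to 3 (valence 4) → 1 H
  atom 18: O, bond orders sum to 2 (valence 2) → 0 H
Totals → C:13, H:25, F:1, I:1, N:1, O:2.
In Hill order: C13H25FINO2.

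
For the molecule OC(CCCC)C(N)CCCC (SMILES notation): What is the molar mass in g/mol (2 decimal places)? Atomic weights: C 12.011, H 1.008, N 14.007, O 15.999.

173.30 g/mol

First, the molecular formula is C10H23NO (counting implicit H from valence).
  C: 10 × 12.011 = 120.110
  H: 23 × 1.008 = 23.184
  N: 1 × 14.007 = 14.007
  O: 1 × 15.999 = 15.999
Sum: 10×12.011 + 23×1.008 + 1×14.007 + 1×15.999 = 173.300 → 173.30 g/mol.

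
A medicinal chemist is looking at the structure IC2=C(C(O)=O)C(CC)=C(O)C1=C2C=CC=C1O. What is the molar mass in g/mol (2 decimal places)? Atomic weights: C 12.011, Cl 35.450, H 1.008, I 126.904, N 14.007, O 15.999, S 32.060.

First, the molecular formula is C13H11IO4 (counting implicit H from valence).
  C: 13 × 12.011 = 156.143
  H: 11 × 1.008 = 11.088
  I: 1 × 126.904 = 126.904
  O: 4 × 15.999 = 63.996
Sum: 13×12.011 + 11×1.008 + 1×126.904 + 4×15.999 = 358.131 → 358.13 g/mol.

358.13 g/mol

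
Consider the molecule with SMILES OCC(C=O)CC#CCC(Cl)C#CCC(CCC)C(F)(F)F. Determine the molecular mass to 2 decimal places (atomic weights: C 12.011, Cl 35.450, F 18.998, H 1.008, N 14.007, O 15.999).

336.78 g/mol

First, the molecular formula is C16H20ClF3O2 (counting implicit H from valence).
  C: 16 × 12.011 = 192.176
  Cl: 1 × 35.450 = 35.450
  F: 3 × 18.998 = 56.994
  H: 20 × 1.008 = 20.160
  O: 2 × 15.999 = 31.998
Sum: 16×12.011 + 1×35.450 + 3×18.998 + 20×1.008 + 2×15.999 = 336.778 → 336.78 g/mol.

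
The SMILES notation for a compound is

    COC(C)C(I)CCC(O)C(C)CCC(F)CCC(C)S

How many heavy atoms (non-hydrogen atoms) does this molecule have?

Every atom symbol written in the SMILES (organic subset) is one heavy atom; implicit H are not written.
Heavy atoms by element → C:16, F:1, I:1, O:2, S:1.
Total: 21.

21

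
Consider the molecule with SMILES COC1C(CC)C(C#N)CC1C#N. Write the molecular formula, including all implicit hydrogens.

C10H14N2O

Walk through each heavy atom and fill implicit hydrogens from standard valence (C 4, N 3, O 2, S 2, halogen 1):
  atom 1: C, bond orders sum to 1 (valence 4) → 3 H
  atom 2: O, bond orders sum to 2 (valence 2) → 0 H
  atom 3: C, bond orders sum to 3 (valence 4) → 1 H
  atom 4: C, bond orders sum to 3 (valence 4) → 1 H
  atom 5: C, bond orders sum to 2 (valence 4) → 2 H
  atom 6: C, bond orders sum to 1 (valence 4) → 3 H
  atom 7: C, bond orders sum to 3 (valence 4) → 1 H
  atom 8: C, bond orders sum to 4 (valence 4) → 0 H
  atom 9: N, bond orders sum to 3 (valence 3) → 0 H
  atom 10: C, bond orders sum to 2 (valence 4) → 2 H
  atom 11: C, bond orders sum to 3 (valence 4) → 1 H
  atom 12: C, bond orders sum to 4 (valence 4) → 0 H
  atom 13: N, bond orders sum to 3 (valence 3) → 0 H
Totals → C:10, H:14, N:2, O:1.
In Hill order: C10H14N2O.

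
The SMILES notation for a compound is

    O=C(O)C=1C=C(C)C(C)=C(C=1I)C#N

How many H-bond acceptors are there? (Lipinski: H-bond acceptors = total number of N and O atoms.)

N atoms: 1; O atoms: 2.
Lipinski HBA = 1 + 2 = 3.

3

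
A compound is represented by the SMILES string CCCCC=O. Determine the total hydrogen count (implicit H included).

10

Walk through each heavy atom and fill implicit hydrogens from standard valence (C 4, N 3, O 2, S 2, halogen 1):
  atom 1: C, bond orders sum to 1 (valence 4) → 3 H
  atom 2: C, bond orders sum to 2 (valence 4) → 2 H
  atom 3: C, bond orders sum to 2 (valence 4) → 2 H
  atom 4: C, bond orders sum to 2 (valence 4) → 2 H
  atom 5: C, bond orders sum to 3 (valence 4) → 1 H
  atom 6: O, bond orders sum to 2 (valence 2) → 0 H
Total hydrogens: 10.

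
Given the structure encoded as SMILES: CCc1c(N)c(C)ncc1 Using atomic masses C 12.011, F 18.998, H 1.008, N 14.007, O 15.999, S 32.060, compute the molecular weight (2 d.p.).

136.20 g/mol

First, the molecular formula is C8H12N2 (counting implicit H from valence).
  C: 8 × 12.011 = 96.088
  H: 12 × 1.008 = 12.096
  N: 2 × 14.007 = 28.014
Sum: 8×12.011 + 12×1.008 + 2×14.007 = 136.198 → 136.20 g/mol.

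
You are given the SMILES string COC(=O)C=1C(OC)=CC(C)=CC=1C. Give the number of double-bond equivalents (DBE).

Degree of unsaturation = (number of rings) + (number of π bonds).
Ring closures in the SMILES: 1.
π bonds: 4 double bonds (each 1 DoU) → 4 DoU from unsaturation.
Total DoU = 1 + 4 = 5.

5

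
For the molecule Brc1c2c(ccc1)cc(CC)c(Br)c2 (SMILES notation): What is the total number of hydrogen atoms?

10

Walk through each heavy atom and fill implicit hydrogens from standard valence (C 4, N 3, O 2, S 2, halogen 1); for lowercase aromatic atoms, an aromatic c carries 1 H when it has two neighbours and 0 H with three, and aromatic n carries 0 H:
  atom 1: Br (halogen, monovalent) → 0 H
  atom 2: aromatic c, 3 neighbours → 0 H
  atom 3: aromatic c, 3 neighbours → 0 H
  atom 4: aromatic c, 3 neighbours → 0 H
  atom 5: aromatic c, 2 neighbours → 1 H
  atom 6: aromatic c, 2 neighbours → 1 H
  atom 7: aromatic c, 2 neighbours → 1 H
  atom 8: aromatic c, 2 neighbours → 1 H
  atom 9: aromatic c, 3 neighbours → 0 H
  atom 10: C, bond orders sum to 2 (valence 4) → 2 H
  atom 11: C, bond orders sum to 1 (valence 4) → 3 H
  atom 12: aromatic c, 3 neighbours → 0 H
  atom 13: Br (halogen, monovalent) → 0 H
  atom 14: aromatic c, 2 neighbours → 1 H
Total hydrogens: 10.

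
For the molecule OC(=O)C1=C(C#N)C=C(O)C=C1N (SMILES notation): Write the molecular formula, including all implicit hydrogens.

Walk through each heavy atom and fill implicit hydrogens from standard valence (C 4, N 3, O 2, S 2, halogen 1):
  atom 1: O, bond orders sum to 1 (valence 2) → 1 H
  atom 2: C, bond orders sum to 4 (valence 4) → 0 H
  atom 3: O, bond orders sum to 2 (valence 2) → 0 H
  atom 4: C, bond orders sum to 4 (valence 4) → 0 H
  atom 5: C, bond orders sum to 4 (valence 4) → 0 H
  atom 6: C, bond orders sum to 4 (valence 4) → 0 H
  atom 7: N, bond orders sum to 3 (valence 3) → 0 H
  atom 8: C, bond orders sum to 3 (valence 4) → 1 H
  atom 9: C, bond orders sum to 4 (valence 4) → 0 H
  atom 10: O, bond orders sum to 1 (valence 2) → 1 H
  atom 11: C, bond orders sum to 3 (valence 4) → 1 H
  atom 12: C, bond orders sum to 4 (valence 4) → 0 H
  atom 13: N, bond orders sum to 1 (valence 3) → 2 H
Totals → C:8, H:6, N:2, O:3.

C8H6N2O3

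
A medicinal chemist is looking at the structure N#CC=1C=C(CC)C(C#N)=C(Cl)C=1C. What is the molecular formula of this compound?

C11H9ClN2

Walk through each heavy atom and fill implicit hydrogens from standard valence (C 4, N 3, O 2, S 2, halogen 1):
  atom 1: N, bond orders sum to 3 (valence 3) → 0 H
  atom 2: C, bond orders sum to 4 (valence 4) → 0 H
  atom 3: C, bond orders sum to 4 (valence 4) → 0 H
  atom 4: C, bond orders sum to 3 (valence 4) → 1 H
  atom 5: C, bond orders sum to 4 (valence 4) → 0 H
  atom 6: C, bond orders sum to 2 (valence 4) → 2 H
  atom 7: C, bond orders sum to 1 (valence 4) → 3 H
  atom 8: C, bond orders sum to 4 (valence 4) → 0 H
  atom 9: C, bond orders sum to 4 (valence 4) → 0 H
  atom 10: N, bond orders sum to 3 (valence 3) → 0 H
  atom 11: C, bond orders sum to 4 (valence 4) → 0 H
  atom 12: Cl (halogen, monovalent) → 0 H
  atom 13: C, bond orders sum to 4 (valence 4) → 0 H
  atom 14: C, bond orders sum to 1 (valence 4) → 3 H
Totals → C:11, H:9, Cl:1, N:2.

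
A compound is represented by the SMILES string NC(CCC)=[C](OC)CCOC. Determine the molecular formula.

C9H19NO2

Walk through each heavy atom and fill implicit hydrogens from standard valence (C 4, N 3, O 2, S 2, halogen 1):
  atom 1: N, bond orders sum to 1 (valence 3) → 2 H
  atom 2: C, bond orders sum to 4 (valence 4) → 0 H
  atom 3: C, bond orders sum to 2 (valence 4) → 2 H
  atom 4: C, bond orders sum to 2 (valence 4) → 2 H
  atom 5: C, bond orders sum to 1 (valence 4) → 3 H
  atom 6: C with explicit H count 0
  atom 7: O, bond orders sum to 2 (valence 2) → 0 H
  atom 8: C, bond orders sum to 1 (valence 4) → 3 H
  atom 9: C, bond orders sum to 2 (valence 4) → 2 H
  atom 10: C, bond orders sum to 2 (valence 4) → 2 H
  atom 11: O, bond orders sum to 2 (valence 2) → 0 H
  atom 12: C, bond orders sum to 1 (valence 4) → 3 H
Totals → C:9, H:19, N:1, O:2.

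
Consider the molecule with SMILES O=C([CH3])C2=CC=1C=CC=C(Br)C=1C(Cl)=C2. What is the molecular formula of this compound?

Walk through each heavy atom and fill implicit hydrogens from standard valence (C 4, N 3, O 2, S 2, halogen 1):
  atom 1: O, bond orders sum to 2 (valence 2) → 0 H
  atom 2: C, bond orders sum to 4 (valence 4) → 0 H
  atom 3: C with explicit H count 3
  atom 4: C, bond orders sum to 4 (valence 4) → 0 H
  atom 5: C, bond orders sum to 3 (valence 4) → 1 H
  atom 6: C, bond orders sum to 4 (valence 4) → 0 H
  atom 7: C, bond orders sum to 3 (valence 4) → 1 H
  atom 8: C, bond orders sum to 3 (valence 4) → 1 H
  atom 9: C, bond orders sum to 3 (valence 4) → 1 H
  atom 10: C, bond orders sum to 4 (valence 4) → 0 H
  atom 11: Br (halogen, monovalent) → 0 H
  atom 12: C, bond orders sum to 4 (valence 4) → 0 H
  atom 13: C, bond orders sum to 4 (valence 4) → 0 H
  atom 14: Cl (halogen, monovalent) → 0 H
  atom 15: C, bond orders sum to 3 (valence 4) → 1 H
Totals → C:12, H:8, Br:1, Cl:1, O:1.

C12H8BrClO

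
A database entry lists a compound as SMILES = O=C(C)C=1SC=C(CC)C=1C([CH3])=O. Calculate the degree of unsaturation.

Molecular formula: C10H12O2S.
DoU = (2C + 2 + N − H − X) / 2, where X is the halogen count and O/S are ignored.
    = (2·10 + 2 + 0 − 12 − 0) / 2 = 10 / 2 = 5.

5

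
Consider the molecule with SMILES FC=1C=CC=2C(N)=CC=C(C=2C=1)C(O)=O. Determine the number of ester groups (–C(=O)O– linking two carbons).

Scan the SMILES for the ester motif — none present.
Groups that are present: 1 carboxylic acid, 1 primary amine.

0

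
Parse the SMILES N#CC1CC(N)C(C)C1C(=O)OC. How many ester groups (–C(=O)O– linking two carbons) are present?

The ester motif appears at heavy-atom position 10 in the SMILES.
Other groups present: 1 nitrile, 1 primary amine.
Ester count: 1.

1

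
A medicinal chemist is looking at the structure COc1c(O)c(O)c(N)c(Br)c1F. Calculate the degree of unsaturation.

Molecular formula: C7H7BrFNO3.
DoU = (2C + 2 + N − H − X) / 2, where X is the halogen count and O/S are ignored.
    = (2·7 + 2 + 1 − 7 − 2) / 2 = 8 / 2 = 4.

4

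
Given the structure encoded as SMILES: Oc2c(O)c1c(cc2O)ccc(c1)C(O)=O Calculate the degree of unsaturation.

Molecular formula: C11H8O5.
DoU = (2C + 2 + N − H − X) / 2, where X is the halogen count and O/S are ignored.
    = (2·11 + 2 + 0 − 8 − 0) / 2 = 16 / 2 = 8.

8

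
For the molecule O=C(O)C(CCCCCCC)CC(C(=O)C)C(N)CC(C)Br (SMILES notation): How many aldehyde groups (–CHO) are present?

0

Scan the SMILES for the aldehyde motif — none present.
Groups that are present: 1 carboxylic acid, 1 ketone, 1 primary amine.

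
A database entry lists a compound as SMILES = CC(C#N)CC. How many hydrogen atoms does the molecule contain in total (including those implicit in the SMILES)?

Walk through each heavy atom and fill implicit hydrogens from standard valence (C 4, N 3, O 2, S 2, halogen 1):
  atom 1: C, bond orders sum to 1 (valence 4) → 3 H
  atom 2: C, bond orders sum to 3 (valence 4) → 1 H
  atom 3: C, bond orders sum to 4 (valence 4) → 0 H
  atom 4: N, bond orders sum to 3 (valence 3) → 0 H
  atom 5: C, bond orders sum to 2 (valence 4) → 2 H
  atom 6: C, bond orders sum to 1 (valence 4) → 3 H
Total hydrogens: 9.

9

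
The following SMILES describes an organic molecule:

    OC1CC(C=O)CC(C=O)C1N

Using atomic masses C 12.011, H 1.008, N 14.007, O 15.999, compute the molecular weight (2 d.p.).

First, the molecular formula is C8H13NO3 (counting implicit H from valence).
  C: 8 × 12.011 = 96.088
  H: 13 × 1.008 = 13.104
  N: 1 × 14.007 = 14.007
  O: 3 × 15.999 = 47.997
Sum: 8×12.011 + 13×1.008 + 1×14.007 + 3×15.999 = 171.196 → 171.20 g/mol.

171.20 g/mol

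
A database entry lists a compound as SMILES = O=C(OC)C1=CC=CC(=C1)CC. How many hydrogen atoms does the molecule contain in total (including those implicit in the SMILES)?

Walk through each heavy atom and fill implicit hydrogens from standard valence (C 4, N 3, O 2, S 2, halogen 1):
  atom 1: O, bond orders sum to 2 (valence 2) → 0 H
  atom 2: C, bond orders sum to 4 (valence 4) → 0 H
  atom 3: O, bond orders sum to 2 (valence 2) → 0 H
  atom 4: C, bond orders sum to 1 (valence 4) → 3 H
  atom 5: C, bond orders sum to 4 (valence 4) → 0 H
  atom 6: C, bond orders sum to 3 (valence 4) → 1 H
  atom 7: C, bond orders sum to 3 (valence 4) → 1 H
  atom 8: C, bond orders sum to 3 (valence 4) → 1 H
  atom 9: C, bond orders sum to 4 (valence 4) → 0 H
  atom 10: C, bond orders sum to 3 (valence 4) → 1 H
  atom 11: C, bond orders sum to 2 (valence 4) → 2 H
  atom 12: C, bond orders sum to 1 (valence 4) → 3 H
Total hydrogens: 12.

12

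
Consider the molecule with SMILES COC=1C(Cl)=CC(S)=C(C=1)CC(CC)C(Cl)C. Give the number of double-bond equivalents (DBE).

4

Molecular formula: C13H18Cl2OS.
DoU = (2C + 2 + N − H − X) / 2, where X is the halogen count and O/S are ignored.
    = (2·13 + 2 + 0 − 18 − 2) / 2 = 8 / 2 = 4.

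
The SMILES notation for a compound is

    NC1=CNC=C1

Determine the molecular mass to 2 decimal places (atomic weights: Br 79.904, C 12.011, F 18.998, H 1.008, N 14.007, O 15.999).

82.11 g/mol

First, the molecular formula is C4H6N2 (counting implicit H from valence).
  C: 4 × 12.011 = 48.044
  H: 6 × 1.008 = 6.048
  N: 2 × 14.007 = 28.014
Sum: 4×12.011 + 6×1.008 + 2×14.007 = 82.106 → 82.11 g/mol.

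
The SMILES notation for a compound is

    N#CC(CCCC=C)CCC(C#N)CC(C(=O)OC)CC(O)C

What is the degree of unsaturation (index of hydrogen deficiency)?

6

Degree of unsaturation = (number of rings) + (number of π bonds).
Ring closures in the SMILES: 0.
π bonds: 2 double bonds (each 1 DoU), 2 triple bonds (each 2 DoU) → 6 DoU from unsaturation.
Total DoU = 0 + 6 = 6.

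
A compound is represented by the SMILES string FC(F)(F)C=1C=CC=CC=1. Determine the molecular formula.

Walk through each heavy atom and fill implicit hydrogens from standard valence (C 4, N 3, O 2, S 2, halogen 1):
  atom 1: F (halogen, monovalent) → 0 H
  atom 2: C, bond orders sum to 4 (valence 4) → 0 H
  atom 3: F (halogen, monovalent) → 0 H
  atom 4: F (halogen, monovalent) → 0 H
  atom 5: C, bond orders sum to 4 (valence 4) → 0 H
  atom 6: C, bond orders sum to 3 (valence 4) → 1 H
  atom 7: C, bond orders sum to 3 (valence 4) → 1 H
  atom 8: C, bond orders sum to 3 (valence 4) → 1 H
  atom 9: C, bond orders sum to 3 (valence 4) → 1 H
  atom 10: C, bond orders sum to 3 (valence 4) → 1 H
Totals → C:7, H:5, F:3.

C7H5F3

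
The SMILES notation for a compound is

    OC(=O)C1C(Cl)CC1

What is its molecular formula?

C5H7ClO2

Walk through each heavy atom and fill implicit hydrogens from standard valence (C 4, N 3, O 2, S 2, halogen 1):
  atom 1: O, bond orders sum to 1 (valence 2) → 1 H
  atom 2: C, bond orders sum to 4 (valence 4) → 0 H
  atom 3: O, bond orders sum to 2 (valence 2) → 0 H
  atom 4: C, bond orders sum to 3 (valence 4) → 1 H
  atom 5: C, bond orders sum to 3 (valence 4) → 1 H
  atom 6: Cl (halogen, monovalent) → 0 H
  atom 7: C, bond orders sum to 2 (valence 4) → 2 H
  atom 8: C, bond orders sum to 2 (valence 4) → 2 H
Totals → C:5, H:7, Cl:1, O:2.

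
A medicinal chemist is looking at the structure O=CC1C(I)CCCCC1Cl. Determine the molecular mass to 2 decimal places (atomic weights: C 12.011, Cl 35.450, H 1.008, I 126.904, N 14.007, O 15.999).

286.54 g/mol

First, the molecular formula is C8H12ClIO (counting implicit H from valence).
  C: 8 × 12.011 = 96.088
  Cl: 1 × 35.450 = 35.450
  H: 12 × 1.008 = 12.096
  I: 1 × 126.904 = 126.904
  O: 1 × 15.999 = 15.999
Sum: 8×12.011 + 1×35.450 + 12×1.008 + 1×126.904 + 1×15.999 = 286.537 → 286.54 g/mol.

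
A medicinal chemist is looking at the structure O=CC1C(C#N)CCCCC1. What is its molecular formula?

Walk through each heavy atom and fill implicit hydrogens from standard valence (C 4, N 3, O 2, S 2, halogen 1):
  atom 1: O, bond orders sum to 2 (valence 2) → 0 H
  atom 2: C, bond orders sum to 3 (valence 4) → 1 H
  atom 3: C, bond orders sum to 3 (valence 4) → 1 H
  atom 4: C, bond orders sum to 3 (valence 4) → 1 H
  atom 5: C, bond orders sum to 4 (valence 4) → 0 H
  atom 6: N, bond orders sum to 3 (valence 3) → 0 H
  atom 7: C, bond orders sum to 2 (valence 4) → 2 H
  atom 8: C, bond orders sum to 2 (valence 4) → 2 H
  atom 9: C, bond orders sum to 2 (valence 4) → 2 H
  atom 10: C, bond orders sum to 2 (valence 4) → 2 H
  atom 11: C, bond orders sum to 2 (valence 4) → 2 H
Totals → C:9, H:13, N:1, O:1.
In Hill order: C9H13NO.

C9H13NO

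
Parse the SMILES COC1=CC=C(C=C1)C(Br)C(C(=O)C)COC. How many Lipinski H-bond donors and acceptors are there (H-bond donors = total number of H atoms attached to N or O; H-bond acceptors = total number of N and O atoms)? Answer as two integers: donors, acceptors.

0, 3

Donors: find every N or O and count the H atoms it carries.
  atom 2 (O): bond orders sum to 2 → 0 H
  atom 13 (O): bond orders sum to 2 → 0 H
  atom 16 (O): bond orders sum to 2 → 0 H
Lipinski HBD = 0.
Acceptors: N atoms = 0, O atoms = 3 → HBA = 3.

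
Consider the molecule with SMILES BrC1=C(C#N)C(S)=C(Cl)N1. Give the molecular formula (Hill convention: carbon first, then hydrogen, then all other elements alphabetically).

Walk through each heavy atom and fill implicit hydrogens from standard valence (C 4, N 3, O 2, S 2, halogen 1):
  atom 1: Br (halogen, monovalent) → 0 H
  atom 2: C, bond orders sum to 4 (valence 4) → 0 H
  atom 3: C, bond orders sum to 4 (valence 4) → 0 H
  atom 4: C, bond orders sum to 4 (valence 4) → 0 H
  atom 5: N, bond orders sum to 3 (valence 3) → 0 H
  atom 6: C, bond orders sum to 4 (valence 4) → 0 H
  atom 7: S, bond orders sum to 1 (valence 2) → 1 H
  atom 8: C, bond orders sum to 4 (valence 4) → 0 H
  atom 9: Cl (halogen, monovalent) → 0 H
  atom 10: N, bond orders sum to 2 (valence 3) → 1 H
Totals → C:5, H:2, Br:1, Cl:1, N:2, S:1.

C5H2BrClN2S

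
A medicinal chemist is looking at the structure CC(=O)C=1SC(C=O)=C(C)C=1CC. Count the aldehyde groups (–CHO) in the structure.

The aldehyde motif appears at heavy-atom position 7 in the SMILES.
Other groups present: 1 ketone.
Aldehyde count: 1.

1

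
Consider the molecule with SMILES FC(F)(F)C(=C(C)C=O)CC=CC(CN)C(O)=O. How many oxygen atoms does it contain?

Scan the SMILES for O atoms (remember two-letter symbols like Cl and Br are single atoms).
Oxygen count: 3.

3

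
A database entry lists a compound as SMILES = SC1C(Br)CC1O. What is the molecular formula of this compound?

Walk through each heavy atom and fill implicit hydrogens from standard valence (C 4, N 3, O 2, S 2, halogen 1):
  atom 1: S, bond orders sum to 1 (valence 2) → 1 H
  atom 2: C, bond orders sum to 3 (valence 4) → 1 H
  atom 3: C, bond orders sum to 3 (valence 4) → 1 H
  atom 4: Br (halogen, monovalent) → 0 H
  atom 5: C, bond orders sum to 2 (valence 4) → 2 H
  atom 6: C, bond orders sum to 3 (valence 4) → 1 H
  atom 7: O, bond orders sum to 1 (valence 2) → 1 H
Totals → C:4, H:7, Br:1, O:1, S:1.
In Hill order: C4H7BrOS.

C4H7BrOS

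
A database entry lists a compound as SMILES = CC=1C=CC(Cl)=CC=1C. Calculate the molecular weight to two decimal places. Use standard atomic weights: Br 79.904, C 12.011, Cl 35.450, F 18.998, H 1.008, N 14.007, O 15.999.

140.61 g/mol

First, the molecular formula is C8H9Cl (counting implicit H from valence).
  C: 8 × 12.011 = 96.088
  Cl: 1 × 35.450 = 35.450
  H: 9 × 1.008 = 9.072
Sum: 8×12.011 + 1×35.450 + 9×1.008 = 140.610 → 140.61 g/mol.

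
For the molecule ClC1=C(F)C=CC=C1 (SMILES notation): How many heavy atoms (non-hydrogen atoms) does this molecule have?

8

Every atom symbol written in the SMILES (organic subset) is one heavy atom; implicit H are not written.
Heavy atoms by element → C:6, Cl:1, F:1.
Total: 8.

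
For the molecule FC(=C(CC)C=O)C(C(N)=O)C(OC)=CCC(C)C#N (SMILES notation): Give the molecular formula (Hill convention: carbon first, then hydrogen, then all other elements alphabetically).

C14H19FN2O3

Walk through each heavy atom and fill implicit hydrogens from standard valence (C 4, N 3, O 2, S 2, halogen 1):
  atom 1: F (halogen, monovalent) → 0 H
  atom 2: C, bond orders sum to 4 (valence 4) → 0 H
  atom 3: C, bond orders sum to 4 (valence 4) → 0 H
  atom 4: C, bond orders sum to 2 (valence 4) → 2 H
  atom 5: C, bond orders sum to 1 (valence 4) → 3 H
  atom 6: C, bond orders sum to 3 (valence 4) → 1 H
  atom 7: O, bond orders sum to 2 (valence 2) → 0 H
  atom 8: C, bond orders sum to 3 (valence 4) → 1 H
  atom 9: C, bond orders sum to 4 (valence 4) → 0 H
  atom 10: N, bond orders sum to 1 (valence 3) → 2 H
  atom 11: O, bond orders sum to 2 (valence 2) → 0 H
  atom 12: C, bond orders sum to 4 (valence 4) → 0 H
  atom 13: O, bond orders sum to 2 (valence 2) → 0 H
  atom 14: C, bond orders sum to 1 (valence 4) → 3 H
  atom 15: C, bond orders sum to 3 (valence 4) → 1 H
  atom 16: C, bond orders sum to 2 (valence 4) → 2 H
  atom 17: C, bond orders sum to 3 (valence 4) → 1 H
  atom 18: C, bond orders sum to 1 (valence 4) → 3 H
  atom 19: C, bond orders sum to 4 (valence 4) → 0 H
  atom 20: N, bond orders sum to 3 (valence 3) → 0 H
Totals → C:14, H:19, F:1, N:2, O:3.
In Hill order: C14H19FN2O3.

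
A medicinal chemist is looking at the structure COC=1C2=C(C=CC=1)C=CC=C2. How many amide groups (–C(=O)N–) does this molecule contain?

0

Scan the SMILES for the amide motif — none present.
Groups that are present: 1 ether.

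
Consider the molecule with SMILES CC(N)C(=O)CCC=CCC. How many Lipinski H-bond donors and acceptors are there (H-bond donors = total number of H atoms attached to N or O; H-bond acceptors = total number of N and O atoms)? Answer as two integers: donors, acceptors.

Donors: find every N or O and count the H atoms it carries.
  atom 3 (N): bond orders sum to 1 → 2 H
  atom 5 (O): bond orders sum to 2 → 0 H
Lipinski HBD = 2.
Acceptors: N atoms = 1, O atoms = 1 → HBA = 2.

2, 2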